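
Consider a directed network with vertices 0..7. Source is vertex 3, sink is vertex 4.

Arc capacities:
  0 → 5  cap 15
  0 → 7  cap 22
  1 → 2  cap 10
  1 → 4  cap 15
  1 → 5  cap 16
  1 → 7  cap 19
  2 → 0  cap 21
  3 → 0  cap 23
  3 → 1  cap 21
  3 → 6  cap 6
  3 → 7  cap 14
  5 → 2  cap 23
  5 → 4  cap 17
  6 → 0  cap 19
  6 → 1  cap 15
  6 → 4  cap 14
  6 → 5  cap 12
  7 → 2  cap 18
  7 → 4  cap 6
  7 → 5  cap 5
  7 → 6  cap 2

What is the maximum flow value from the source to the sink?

Maximum flow value: 46

augment #1: 3→1→4 bottleneck 15, total now 15
augment #2: 3→6→4 bottleneck 6, total now 21
augment #3: 3→7→4 bottleneck 6, total now 27
augment #4: 3→0→5→4 bottleneck 15, total now 42
augment #5: 3→1→5→4 bottleneck 2, total now 44
augment #6: 3→7→6→4 bottleneck 2, total now 46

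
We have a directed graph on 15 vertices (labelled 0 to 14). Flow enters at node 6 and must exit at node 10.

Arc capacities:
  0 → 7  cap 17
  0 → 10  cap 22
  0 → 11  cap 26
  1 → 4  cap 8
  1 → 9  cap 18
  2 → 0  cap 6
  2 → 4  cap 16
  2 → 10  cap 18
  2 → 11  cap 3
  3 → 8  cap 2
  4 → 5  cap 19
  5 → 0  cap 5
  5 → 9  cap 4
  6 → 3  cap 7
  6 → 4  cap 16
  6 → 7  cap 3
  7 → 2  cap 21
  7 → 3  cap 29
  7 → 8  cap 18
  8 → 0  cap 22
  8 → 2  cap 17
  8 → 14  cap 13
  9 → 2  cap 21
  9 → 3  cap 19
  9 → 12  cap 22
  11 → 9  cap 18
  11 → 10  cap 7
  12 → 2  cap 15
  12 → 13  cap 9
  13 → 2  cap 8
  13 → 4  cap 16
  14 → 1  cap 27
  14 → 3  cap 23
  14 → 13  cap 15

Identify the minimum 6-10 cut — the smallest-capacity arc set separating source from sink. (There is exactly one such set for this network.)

Min-cut arcs: {(3,8), (5,0), (5,9), (6,7)} (total capacity 14)

augment #1: 6→7→2→10 push 3
augment #2: 6→3→8→0→10 push 2
augment #3: 6→4→5→0→10 push 5
augment #4: 6→4→5→9→2→10 push 4
max flow = 14; residual-reachable set from 6 gives S-side
cut edges (S→T): {(3,8), (5,0), (5,9), (6,7)} total cap 14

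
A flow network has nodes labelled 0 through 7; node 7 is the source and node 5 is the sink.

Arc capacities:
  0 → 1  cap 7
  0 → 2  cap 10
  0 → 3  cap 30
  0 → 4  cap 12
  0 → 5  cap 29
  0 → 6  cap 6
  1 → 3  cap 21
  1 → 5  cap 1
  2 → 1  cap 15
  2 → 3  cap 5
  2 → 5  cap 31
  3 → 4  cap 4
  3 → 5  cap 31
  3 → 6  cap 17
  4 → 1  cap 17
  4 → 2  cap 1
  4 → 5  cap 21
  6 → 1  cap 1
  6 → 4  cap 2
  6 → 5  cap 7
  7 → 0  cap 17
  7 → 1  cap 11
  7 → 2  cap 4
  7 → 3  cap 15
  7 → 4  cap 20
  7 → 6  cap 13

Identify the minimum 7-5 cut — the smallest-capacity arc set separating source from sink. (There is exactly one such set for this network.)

Min-cut arcs: {(6,1), (6,4), (6,5), (7,0), (7,1), (7,2), (7,3), (7,4)} (total capacity 77)

augment #1: 7→0→5 push 17
augment #2: 7→1→5 push 1
augment #3: 7→2→5 push 4
augment #4: 7→3→5 push 15
augment #5: 7→4→5 push 20
augment #6: 7→6→5 push 7
augment #7: 7→1→3→5 push 10
augment #8: 7→6→4→5 push 1
augment #9: 7→6→1→3→5 push 1
augment #10: 7→6→4→2→5 push 1
max flow = 77; residual-reachable set from 7 gives S-side
cut edges (S→T): {(6,1), (6,4), (6,5), (7,0), (7,1), (7,2), (7,3), (7,4)} total cap 77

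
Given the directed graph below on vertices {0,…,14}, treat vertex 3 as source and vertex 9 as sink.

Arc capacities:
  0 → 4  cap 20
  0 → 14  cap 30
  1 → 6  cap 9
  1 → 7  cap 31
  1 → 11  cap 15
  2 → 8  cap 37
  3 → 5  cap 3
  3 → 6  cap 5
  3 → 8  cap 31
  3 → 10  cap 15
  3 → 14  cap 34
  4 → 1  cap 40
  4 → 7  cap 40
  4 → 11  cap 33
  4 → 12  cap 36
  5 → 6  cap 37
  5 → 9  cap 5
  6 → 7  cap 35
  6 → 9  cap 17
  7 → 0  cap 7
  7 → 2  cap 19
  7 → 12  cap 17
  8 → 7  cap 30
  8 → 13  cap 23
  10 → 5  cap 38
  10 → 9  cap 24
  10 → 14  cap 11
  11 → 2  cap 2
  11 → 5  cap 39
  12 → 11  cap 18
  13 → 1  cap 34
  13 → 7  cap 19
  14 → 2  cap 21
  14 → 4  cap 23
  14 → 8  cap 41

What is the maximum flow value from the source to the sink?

Maximum flow value: 37

augment #1: 3→5→9 bottleneck 3, total now 3
augment #2: 3→6→9 bottleneck 5, total now 8
augment #3: 3→10→9 bottleneck 15, total now 23
augment #4: 3→8→13→1→6→9 bottleneck 9, total now 32
augment #5: 3→14→4→11→5→9 bottleneck 2, total now 34
augment #6: 3→14→4→11→5→6→9 bottleneck 3, total now 37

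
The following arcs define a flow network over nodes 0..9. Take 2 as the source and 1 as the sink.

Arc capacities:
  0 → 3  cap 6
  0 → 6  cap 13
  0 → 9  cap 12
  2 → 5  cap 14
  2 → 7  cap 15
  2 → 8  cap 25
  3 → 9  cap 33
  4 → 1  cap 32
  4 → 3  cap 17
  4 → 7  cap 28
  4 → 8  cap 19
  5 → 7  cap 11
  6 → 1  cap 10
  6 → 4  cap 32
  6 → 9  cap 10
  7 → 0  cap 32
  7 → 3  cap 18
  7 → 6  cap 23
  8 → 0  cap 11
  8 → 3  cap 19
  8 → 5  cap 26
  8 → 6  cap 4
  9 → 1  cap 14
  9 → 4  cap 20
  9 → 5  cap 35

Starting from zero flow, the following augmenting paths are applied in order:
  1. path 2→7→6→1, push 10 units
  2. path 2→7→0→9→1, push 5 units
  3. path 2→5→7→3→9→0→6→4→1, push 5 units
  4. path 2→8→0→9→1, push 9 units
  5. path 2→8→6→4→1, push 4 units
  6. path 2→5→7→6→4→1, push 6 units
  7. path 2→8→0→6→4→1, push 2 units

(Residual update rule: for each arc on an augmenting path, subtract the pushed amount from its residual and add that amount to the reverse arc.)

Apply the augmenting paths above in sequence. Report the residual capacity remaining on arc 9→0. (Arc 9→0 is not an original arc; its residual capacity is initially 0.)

Residual capacity of (9,0): 9

after path 1 (2→7→6→1, push 10): res(9,0)=0
after path 2 (2→7→0→9→1, push 5): res(9,0)=5
after path 3 (2→5→7→3→9→0→6→4→1, push 5): res(9,0)=0
after path 4 (2→8→0→9→1, push 9): res(9,0)=9
after path 5 (2→8→6→4→1, push 4): res(9,0)=9
after path 6 (2→5→7→6→4→1, push 6): res(9,0)=9
after path 7 (2→8→0→6→4→1, push 2): res(9,0)=9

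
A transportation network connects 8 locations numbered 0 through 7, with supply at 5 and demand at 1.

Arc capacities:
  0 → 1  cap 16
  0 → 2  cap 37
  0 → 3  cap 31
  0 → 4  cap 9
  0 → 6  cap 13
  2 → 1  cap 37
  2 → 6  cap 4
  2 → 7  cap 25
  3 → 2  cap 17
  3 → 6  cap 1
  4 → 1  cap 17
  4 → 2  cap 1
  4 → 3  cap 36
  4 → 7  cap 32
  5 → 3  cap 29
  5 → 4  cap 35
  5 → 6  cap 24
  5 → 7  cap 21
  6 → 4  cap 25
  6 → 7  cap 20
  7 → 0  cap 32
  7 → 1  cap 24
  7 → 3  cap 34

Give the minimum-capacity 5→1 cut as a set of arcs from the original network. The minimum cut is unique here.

augment #1: 5→4→1 push 17
augment #2: 5→7→1 push 21
augment #3: 5→3→2→1 push 17
augment #4: 5→4→2→1 push 1
augment #5: 5→4→7→1 push 3
augment #6: 5→4→7→0→1 push 14
augment #7: 5→6→7→0→1 push 2
augment #8: 5→6→7→0→2→1 push 16
max flow = 91; residual-reachable set from 5 gives S-side
cut edges (S→T): {(3,2), (4,1), (4,2), (7,0), (7,1)} total cap 91

Min-cut arcs: {(3,2), (4,1), (4,2), (7,0), (7,1)} (total capacity 91)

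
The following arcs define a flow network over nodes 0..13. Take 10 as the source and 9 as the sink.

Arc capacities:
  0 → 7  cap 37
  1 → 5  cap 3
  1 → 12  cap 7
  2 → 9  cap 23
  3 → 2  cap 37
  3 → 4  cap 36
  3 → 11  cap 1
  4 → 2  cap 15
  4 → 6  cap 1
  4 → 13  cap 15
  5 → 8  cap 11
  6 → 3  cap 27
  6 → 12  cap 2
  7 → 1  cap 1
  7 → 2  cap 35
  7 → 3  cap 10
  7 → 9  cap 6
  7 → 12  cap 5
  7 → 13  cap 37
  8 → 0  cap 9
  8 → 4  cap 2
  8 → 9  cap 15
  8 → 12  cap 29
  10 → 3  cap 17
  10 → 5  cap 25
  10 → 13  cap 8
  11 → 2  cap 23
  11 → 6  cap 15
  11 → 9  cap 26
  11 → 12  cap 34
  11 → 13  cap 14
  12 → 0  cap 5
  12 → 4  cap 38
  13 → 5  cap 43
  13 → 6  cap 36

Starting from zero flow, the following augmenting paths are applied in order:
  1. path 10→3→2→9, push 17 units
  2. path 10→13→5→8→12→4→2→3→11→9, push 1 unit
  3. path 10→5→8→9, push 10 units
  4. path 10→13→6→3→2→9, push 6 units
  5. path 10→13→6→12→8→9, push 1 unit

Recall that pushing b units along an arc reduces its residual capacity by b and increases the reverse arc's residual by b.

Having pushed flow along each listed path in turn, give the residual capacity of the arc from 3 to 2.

Residual capacity of (3,2): 15

after path 1 (10→3→2→9, push 17): res(3,2)=20
after path 2 (10→13→5→8→12→4→2→3→11→9, push 1): res(3,2)=21
after path 3 (10→5→8→9, push 10): res(3,2)=21
after path 4 (10→13→6→3→2→9, push 6): res(3,2)=15
after path 5 (10→13→6→12→8→9, push 1): res(3,2)=15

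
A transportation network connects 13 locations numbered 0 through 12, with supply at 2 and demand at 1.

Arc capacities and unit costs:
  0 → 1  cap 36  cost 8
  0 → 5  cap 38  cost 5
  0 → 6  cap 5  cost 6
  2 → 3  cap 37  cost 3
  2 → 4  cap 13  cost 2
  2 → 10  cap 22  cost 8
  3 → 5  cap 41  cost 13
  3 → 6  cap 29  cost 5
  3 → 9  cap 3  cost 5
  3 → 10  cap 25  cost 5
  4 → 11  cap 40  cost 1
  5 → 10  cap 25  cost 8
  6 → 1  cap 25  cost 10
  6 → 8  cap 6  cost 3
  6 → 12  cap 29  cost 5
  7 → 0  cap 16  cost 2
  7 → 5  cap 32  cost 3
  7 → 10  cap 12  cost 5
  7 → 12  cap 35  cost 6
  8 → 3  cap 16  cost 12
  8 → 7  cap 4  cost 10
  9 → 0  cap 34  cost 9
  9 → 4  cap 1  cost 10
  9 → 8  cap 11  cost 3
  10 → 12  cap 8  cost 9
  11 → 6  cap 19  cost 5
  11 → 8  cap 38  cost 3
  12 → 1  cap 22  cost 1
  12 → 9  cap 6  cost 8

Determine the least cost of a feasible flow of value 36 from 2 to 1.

Minimum cost for 36 units: 560

shortest-cost path #1: 2→3→6→12→1 push 22 @ unit cost 14 (adds 308)
shortest-cost path #2: 2→3→6→1 push 7 @ unit cost 18 (adds 126)
shortest-cost path #3: 2→4→11→6→1 push 7 @ unit cost 18 (adds 126)
total cost = 560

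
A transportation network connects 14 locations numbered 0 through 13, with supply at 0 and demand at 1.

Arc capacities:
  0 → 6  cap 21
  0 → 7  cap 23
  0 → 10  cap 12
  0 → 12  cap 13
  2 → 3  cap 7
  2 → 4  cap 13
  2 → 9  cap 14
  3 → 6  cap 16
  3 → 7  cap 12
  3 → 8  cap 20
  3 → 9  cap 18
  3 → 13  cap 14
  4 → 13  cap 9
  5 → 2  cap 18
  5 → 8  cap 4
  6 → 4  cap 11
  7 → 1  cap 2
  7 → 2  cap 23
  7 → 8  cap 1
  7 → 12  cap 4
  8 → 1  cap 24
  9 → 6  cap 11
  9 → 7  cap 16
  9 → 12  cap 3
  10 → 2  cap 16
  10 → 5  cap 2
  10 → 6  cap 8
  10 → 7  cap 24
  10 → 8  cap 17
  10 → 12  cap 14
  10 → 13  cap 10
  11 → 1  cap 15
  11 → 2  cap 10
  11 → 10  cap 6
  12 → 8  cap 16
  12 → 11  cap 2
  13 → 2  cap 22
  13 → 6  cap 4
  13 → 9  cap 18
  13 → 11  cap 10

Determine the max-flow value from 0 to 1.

Maximum flow value: 38

augment #1: 0→7→1 bottleneck 2, total now 2
augment #2: 0→7→8→1 bottleneck 1, total now 3
augment #3: 0→10→8→1 bottleneck 12, total now 15
augment #4: 0→12→8→1 bottleneck 11, total now 26
augment #5: 0→12→11→1 bottleneck 2, total now 28
augment #6: 0→6→4→13→11→1 bottleneck 9, total now 37
augment #7: 0→7→2→3→13→11→1 bottleneck 1, total now 38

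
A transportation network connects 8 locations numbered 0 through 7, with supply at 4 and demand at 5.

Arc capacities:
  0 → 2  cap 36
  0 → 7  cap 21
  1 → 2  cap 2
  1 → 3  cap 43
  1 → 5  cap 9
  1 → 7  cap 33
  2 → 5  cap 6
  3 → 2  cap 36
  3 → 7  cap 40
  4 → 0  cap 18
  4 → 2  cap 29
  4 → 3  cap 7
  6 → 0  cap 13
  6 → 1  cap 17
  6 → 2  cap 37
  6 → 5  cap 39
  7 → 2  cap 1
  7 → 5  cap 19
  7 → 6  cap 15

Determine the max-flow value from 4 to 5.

Maximum flow value: 31

augment #1: 4→2→5 bottleneck 6, total now 6
augment #2: 4→0→7→5 bottleneck 18, total now 24
augment #3: 4→3→7→5 bottleneck 1, total now 25
augment #4: 4→3→7→6→5 bottleneck 6, total now 31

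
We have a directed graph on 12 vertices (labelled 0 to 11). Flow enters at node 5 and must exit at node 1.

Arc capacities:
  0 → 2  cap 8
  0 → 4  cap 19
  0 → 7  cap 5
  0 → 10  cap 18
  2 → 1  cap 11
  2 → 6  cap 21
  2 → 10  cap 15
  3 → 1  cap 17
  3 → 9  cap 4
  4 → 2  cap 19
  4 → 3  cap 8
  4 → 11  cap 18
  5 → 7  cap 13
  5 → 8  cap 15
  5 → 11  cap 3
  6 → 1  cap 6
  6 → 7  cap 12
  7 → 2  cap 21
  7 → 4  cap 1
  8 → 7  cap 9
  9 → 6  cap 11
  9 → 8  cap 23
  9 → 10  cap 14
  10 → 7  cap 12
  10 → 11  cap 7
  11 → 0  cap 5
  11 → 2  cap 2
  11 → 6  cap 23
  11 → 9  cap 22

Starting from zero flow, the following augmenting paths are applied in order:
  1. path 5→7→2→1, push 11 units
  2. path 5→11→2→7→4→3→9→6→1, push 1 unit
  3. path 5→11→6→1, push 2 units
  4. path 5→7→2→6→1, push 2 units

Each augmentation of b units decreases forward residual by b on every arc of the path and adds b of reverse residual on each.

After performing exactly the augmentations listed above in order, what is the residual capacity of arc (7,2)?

after path 1 (5→7→2→1, push 11): res(7,2)=10
after path 2 (5→11→2→7→4→3→9→6→1, push 1): res(7,2)=11
after path 3 (5→11→6→1, push 2): res(7,2)=11
after path 4 (5→7→2→6→1, push 2): res(7,2)=9

Residual capacity of (7,2): 9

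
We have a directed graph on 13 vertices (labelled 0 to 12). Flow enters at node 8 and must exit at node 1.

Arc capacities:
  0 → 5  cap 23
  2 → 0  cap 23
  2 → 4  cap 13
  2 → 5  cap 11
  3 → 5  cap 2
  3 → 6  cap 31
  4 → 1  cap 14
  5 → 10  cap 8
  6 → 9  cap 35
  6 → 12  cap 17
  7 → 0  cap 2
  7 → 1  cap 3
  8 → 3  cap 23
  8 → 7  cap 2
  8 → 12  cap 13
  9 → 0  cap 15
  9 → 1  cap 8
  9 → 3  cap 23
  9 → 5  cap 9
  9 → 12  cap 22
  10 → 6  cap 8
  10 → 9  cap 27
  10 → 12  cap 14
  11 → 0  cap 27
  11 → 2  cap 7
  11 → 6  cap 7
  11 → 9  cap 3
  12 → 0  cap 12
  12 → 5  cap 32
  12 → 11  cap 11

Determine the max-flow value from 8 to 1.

Maximum flow value: 17

augment #1: 8→7→1 bottleneck 2, total now 2
augment #2: 8→3→6→9→1 bottleneck 8, total now 10
augment #3: 8→12→11→2→4→1 bottleneck 7, total now 17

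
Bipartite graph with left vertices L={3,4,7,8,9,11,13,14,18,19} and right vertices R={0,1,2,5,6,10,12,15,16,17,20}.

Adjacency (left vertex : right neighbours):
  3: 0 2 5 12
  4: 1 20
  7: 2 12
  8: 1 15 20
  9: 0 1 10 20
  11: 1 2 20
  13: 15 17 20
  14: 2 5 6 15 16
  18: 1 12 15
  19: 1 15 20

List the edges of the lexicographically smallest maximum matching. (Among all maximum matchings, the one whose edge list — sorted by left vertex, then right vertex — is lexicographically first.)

Lex-smallest maximum matching: {(3,0), (4,1), (7,2), (8,15), (9,10), (11,20), (13,17), (14,5), (18,12)}

|M| = 9 (so the lex-smallest maximum matching has 9 edges)
process left vertices in ascending order; for each, take the smallest-labelled available neighbour that still permits 9 edges overall, or leave it unmatched if none does
lex-smallest matching: {3-0, 4-1, 7-2, 8-15, 9-10, 11-20, 13-17, 14-5, 18-12}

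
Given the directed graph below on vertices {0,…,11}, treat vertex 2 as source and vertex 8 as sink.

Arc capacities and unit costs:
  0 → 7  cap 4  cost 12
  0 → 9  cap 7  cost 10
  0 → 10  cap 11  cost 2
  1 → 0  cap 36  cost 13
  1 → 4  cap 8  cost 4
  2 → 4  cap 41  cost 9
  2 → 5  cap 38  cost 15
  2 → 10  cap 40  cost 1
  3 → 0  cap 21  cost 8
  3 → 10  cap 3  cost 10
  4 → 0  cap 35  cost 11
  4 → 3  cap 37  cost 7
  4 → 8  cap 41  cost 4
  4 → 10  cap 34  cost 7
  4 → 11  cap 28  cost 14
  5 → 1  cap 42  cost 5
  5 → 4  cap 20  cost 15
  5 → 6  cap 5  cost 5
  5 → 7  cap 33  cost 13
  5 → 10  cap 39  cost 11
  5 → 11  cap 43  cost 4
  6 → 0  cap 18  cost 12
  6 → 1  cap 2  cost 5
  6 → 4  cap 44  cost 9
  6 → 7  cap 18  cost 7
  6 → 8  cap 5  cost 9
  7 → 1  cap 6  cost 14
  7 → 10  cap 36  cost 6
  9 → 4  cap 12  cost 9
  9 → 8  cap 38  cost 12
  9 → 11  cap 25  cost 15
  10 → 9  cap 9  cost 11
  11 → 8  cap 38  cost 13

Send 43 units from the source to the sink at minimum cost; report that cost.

shortest-cost path #1: 2→4→8 push 41 @ unit cost 13 (adds 533)
shortest-cost path #2: 2→10→9→8 push 2 @ unit cost 24 (adds 48)
total cost = 581

Minimum cost for 43 units: 581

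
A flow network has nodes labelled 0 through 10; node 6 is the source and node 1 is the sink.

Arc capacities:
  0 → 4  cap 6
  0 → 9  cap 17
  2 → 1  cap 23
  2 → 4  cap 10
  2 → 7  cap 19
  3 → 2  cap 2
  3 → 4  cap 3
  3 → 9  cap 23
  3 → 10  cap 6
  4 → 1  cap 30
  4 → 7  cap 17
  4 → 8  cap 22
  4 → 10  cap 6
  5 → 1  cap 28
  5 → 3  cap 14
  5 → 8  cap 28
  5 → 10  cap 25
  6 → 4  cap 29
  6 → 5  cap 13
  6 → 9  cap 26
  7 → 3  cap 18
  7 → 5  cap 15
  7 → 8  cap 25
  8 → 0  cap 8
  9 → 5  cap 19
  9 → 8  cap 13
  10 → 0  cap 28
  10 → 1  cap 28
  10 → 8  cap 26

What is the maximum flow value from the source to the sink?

Maximum flow value: 67

augment #1: 6→4→1 bottleneck 29, total now 29
augment #2: 6→5→1 bottleneck 13, total now 42
augment #3: 6→9→5→1 bottleneck 15, total now 57
augment #4: 6→9→5→10→1 bottleneck 4, total now 61
augment #5: 6→9→8→0→4→1 bottleneck 1, total now 62
augment #6: 6→9→8→0→4→10→1 bottleneck 5, total now 67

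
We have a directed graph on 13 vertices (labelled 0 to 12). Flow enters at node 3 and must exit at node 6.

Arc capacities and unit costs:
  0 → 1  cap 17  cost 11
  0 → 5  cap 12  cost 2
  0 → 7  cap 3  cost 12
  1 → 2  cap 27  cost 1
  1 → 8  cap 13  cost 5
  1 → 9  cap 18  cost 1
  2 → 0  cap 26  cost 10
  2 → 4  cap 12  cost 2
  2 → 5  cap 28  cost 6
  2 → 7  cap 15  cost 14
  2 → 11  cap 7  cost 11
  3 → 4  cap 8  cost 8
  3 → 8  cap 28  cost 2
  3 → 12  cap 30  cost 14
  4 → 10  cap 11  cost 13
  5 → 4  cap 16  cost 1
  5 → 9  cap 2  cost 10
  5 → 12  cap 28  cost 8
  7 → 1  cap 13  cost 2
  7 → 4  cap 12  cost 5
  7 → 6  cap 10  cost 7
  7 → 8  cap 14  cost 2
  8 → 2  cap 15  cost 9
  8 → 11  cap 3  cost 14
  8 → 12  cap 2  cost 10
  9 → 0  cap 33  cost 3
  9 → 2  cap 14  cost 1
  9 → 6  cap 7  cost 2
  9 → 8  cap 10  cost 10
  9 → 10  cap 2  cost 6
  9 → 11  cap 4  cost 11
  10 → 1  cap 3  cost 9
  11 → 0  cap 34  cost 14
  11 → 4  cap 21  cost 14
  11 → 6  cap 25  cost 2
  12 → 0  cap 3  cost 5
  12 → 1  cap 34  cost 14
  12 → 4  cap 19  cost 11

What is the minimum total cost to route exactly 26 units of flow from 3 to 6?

Minimum cost for 26 units: 729

shortest-cost path #1: 3→8→11→6 push 3 @ unit cost 18 (adds 54)
shortest-cost path #2: 3→8→2→11→6 push 7 @ unit cost 24 (adds 168)
shortest-cost path #3: 3→8→12→1→9→6 push 2 @ unit cost 29 (adds 58)
shortest-cost path #4: 3→8→2→5→9→6 push 2 @ unit cost 29 (adds 58)
shortest-cost path #5: 3→8→2→7→1→9→6 push 3 @ unit cost 30 (adds 90)
shortest-cost path #6: 3→8→2→7→6 push 3 @ unit cost 32 (adds 96)
shortest-cost path #7: 3→12→1→7→6 push 3 @ unit cost 33 (adds 99)
shortest-cost path #8: 3→12→1→9→5→2→7→6 push 2 @ unit cost 34 (adds 68)
shortest-cost path #9: 3→12→0→7→6 push 1 @ unit cost 38 (adds 38)
total cost = 729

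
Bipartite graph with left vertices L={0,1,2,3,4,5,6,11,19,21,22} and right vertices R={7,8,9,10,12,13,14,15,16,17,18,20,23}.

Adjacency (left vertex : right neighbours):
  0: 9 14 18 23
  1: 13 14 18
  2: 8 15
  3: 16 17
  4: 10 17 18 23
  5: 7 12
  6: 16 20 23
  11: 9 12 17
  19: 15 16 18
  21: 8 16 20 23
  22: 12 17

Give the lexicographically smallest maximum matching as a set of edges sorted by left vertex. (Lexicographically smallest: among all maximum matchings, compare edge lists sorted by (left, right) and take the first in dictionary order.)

|M| = 11 (so the lex-smallest maximum matching has 11 edges)
process left vertices in ascending order; for each, take the smallest-labelled available neighbour that still permits 11 edges overall, or leave it unmatched if none does
lex-smallest matching: {0-9, 1-13, 2-8, 3-16, 4-10, 5-7, 6-20, 11-12, 19-15, 21-23, 22-17}

Lex-smallest maximum matching: {(0,9), (1,13), (2,8), (3,16), (4,10), (5,7), (6,20), (11,12), (19,15), (21,23), (22,17)}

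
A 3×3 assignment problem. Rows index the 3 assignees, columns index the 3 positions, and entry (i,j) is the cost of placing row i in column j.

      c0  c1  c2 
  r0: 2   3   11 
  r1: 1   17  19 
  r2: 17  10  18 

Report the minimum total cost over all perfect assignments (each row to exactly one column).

Minimum assignment cost: 22

one of 2 optimal assignments: row0→col1 (cost 3), row1→col0 (cost 1), row2→col2 (cost 18)
total = 3 + 1 + 18 = 22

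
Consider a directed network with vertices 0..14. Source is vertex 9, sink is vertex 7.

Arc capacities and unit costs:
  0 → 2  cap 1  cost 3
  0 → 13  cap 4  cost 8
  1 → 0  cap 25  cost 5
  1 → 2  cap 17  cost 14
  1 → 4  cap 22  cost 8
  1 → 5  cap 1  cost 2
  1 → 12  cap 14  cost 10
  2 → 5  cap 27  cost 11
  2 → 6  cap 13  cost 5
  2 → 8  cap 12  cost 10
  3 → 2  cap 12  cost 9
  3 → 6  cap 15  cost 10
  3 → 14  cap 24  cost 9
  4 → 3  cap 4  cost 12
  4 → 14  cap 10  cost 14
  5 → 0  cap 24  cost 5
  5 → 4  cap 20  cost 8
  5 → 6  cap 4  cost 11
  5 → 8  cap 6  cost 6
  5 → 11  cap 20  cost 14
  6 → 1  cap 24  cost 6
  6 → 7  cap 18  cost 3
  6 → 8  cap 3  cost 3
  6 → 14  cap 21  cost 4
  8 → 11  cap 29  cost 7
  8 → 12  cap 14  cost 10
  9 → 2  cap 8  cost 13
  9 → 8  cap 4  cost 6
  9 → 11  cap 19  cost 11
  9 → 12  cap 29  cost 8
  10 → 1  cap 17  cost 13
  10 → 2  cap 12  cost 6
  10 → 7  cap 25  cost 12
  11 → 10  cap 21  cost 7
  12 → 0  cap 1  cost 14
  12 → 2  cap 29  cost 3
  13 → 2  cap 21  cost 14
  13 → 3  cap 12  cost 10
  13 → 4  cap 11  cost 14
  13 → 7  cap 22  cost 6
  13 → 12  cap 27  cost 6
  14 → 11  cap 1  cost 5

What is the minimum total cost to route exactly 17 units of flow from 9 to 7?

shortest-cost path #1: 9→12→2→6→7 push 13 @ unit cost 19 (adds 247)
shortest-cost path #2: 9→11→10→7 push 4 @ unit cost 30 (adds 120)
total cost = 367

Minimum cost for 17 units: 367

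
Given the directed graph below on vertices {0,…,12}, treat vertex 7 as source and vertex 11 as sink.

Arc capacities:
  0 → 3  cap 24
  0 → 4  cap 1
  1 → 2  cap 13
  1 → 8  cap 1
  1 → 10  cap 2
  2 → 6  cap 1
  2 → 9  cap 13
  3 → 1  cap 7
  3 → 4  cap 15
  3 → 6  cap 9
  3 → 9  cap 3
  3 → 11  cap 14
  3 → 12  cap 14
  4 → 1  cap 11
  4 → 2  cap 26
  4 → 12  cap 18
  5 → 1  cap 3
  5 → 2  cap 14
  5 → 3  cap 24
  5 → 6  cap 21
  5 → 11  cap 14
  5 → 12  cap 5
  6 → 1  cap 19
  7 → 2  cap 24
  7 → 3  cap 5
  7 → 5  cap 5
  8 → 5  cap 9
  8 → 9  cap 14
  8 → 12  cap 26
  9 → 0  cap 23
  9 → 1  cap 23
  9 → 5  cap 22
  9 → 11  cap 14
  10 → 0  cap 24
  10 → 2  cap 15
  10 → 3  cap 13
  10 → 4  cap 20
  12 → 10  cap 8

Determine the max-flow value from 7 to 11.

Maximum flow value: 24

augment #1: 7→3→11 bottleneck 5, total now 5
augment #2: 7→5→11 bottleneck 5, total now 10
augment #3: 7→2→9→11 bottleneck 13, total now 23
augment #4: 7→2→6→1→8→5→11 bottleneck 1, total now 24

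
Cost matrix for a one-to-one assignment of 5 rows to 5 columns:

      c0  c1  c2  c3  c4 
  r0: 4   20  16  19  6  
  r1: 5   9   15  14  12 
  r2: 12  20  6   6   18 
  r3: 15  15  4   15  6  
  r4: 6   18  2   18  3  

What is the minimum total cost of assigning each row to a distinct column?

optimal assignment: row0→col0 (cost 4), row1→col1 (cost 9), row2→col3 (cost 6), row3→col2 (cost 4), row4→col4 (cost 3)
total = 4 + 9 + 6 + 4 + 3 = 26

Minimum assignment cost: 26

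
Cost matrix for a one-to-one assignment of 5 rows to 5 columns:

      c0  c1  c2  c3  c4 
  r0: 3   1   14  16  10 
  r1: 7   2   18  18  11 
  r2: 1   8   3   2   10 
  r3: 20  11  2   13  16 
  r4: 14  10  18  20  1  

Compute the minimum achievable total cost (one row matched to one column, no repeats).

Minimum assignment cost: 10

optimal assignment: row0→col0 (cost 3), row1→col1 (cost 2), row2→col3 (cost 2), row3→col2 (cost 2), row4→col4 (cost 1)
total = 3 + 2 + 2 + 2 + 1 = 10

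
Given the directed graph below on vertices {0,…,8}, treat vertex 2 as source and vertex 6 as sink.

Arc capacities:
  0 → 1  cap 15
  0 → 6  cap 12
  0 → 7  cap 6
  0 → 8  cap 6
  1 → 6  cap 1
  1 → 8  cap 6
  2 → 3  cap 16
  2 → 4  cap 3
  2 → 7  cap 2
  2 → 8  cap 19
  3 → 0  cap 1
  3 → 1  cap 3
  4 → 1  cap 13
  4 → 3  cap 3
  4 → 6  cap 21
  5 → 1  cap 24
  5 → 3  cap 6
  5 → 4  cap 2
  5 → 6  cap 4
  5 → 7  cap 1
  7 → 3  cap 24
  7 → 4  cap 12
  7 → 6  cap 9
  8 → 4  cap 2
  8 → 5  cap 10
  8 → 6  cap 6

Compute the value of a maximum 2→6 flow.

augment #1: 2→4→6 bottleneck 3, total now 3
augment #2: 2→7→6 bottleneck 2, total now 5
augment #3: 2→8→6 bottleneck 6, total now 11
augment #4: 2→3→0→6 bottleneck 1, total now 12
augment #5: 2→3→1→6 bottleneck 1, total now 13
augment #6: 2→8→4→6 bottleneck 2, total now 15
augment #7: 2→8→5→6 bottleneck 4, total now 19
augment #8: 2→8→5→4→6 bottleneck 2, total now 21
augment #9: 2→8→5→7→6 bottleneck 1, total now 22

Maximum flow value: 22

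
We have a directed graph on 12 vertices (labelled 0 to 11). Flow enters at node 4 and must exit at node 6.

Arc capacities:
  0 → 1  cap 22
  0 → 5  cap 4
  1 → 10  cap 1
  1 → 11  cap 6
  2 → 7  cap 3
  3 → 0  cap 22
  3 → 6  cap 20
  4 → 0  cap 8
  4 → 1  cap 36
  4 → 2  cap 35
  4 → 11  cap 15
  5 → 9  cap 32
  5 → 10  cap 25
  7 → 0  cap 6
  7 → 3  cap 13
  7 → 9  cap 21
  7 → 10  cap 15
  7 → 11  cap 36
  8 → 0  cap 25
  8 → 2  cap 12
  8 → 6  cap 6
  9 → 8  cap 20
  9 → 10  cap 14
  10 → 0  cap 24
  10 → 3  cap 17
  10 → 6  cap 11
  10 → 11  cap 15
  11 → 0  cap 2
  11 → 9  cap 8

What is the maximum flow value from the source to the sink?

augment #1: 4→1→10→6 bottleneck 1, total now 1
augment #2: 4→0→5→10→6 bottleneck 4, total now 5
augment #3: 4→2→7→3→6 bottleneck 3, total now 8
augment #4: 4→11→9→8→6 bottleneck 6, total now 14
augment #5: 4→11→9→10→6 bottleneck 2, total now 16

Maximum flow value: 16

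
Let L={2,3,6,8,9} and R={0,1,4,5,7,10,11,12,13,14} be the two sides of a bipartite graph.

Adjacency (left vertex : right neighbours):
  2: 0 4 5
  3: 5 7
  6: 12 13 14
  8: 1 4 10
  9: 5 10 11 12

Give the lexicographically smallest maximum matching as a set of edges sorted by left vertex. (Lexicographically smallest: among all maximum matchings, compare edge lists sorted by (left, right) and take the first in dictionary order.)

Lex-smallest maximum matching: {(2,0), (3,5), (6,12), (8,1), (9,10)}

|M| = 5 (so the lex-smallest maximum matching has 5 edges)
process left vertices in ascending order; for each, take the smallest-labelled available neighbour that still permits 5 edges overall, or leave it unmatched if none does
lex-smallest matching: {2-0, 3-5, 6-12, 8-1, 9-10}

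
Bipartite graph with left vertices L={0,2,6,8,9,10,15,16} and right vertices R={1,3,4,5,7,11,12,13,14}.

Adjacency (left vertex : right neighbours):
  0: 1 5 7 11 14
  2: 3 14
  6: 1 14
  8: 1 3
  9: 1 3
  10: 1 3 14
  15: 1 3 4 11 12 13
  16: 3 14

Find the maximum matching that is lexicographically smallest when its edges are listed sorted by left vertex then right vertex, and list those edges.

|M| = 5 (so the lex-smallest maximum matching has 5 edges)
process left vertices in ascending order; for each, take the smallest-labelled available neighbour that still permits 5 edges overall, or leave it unmatched if none does
lex-smallest matching: {0-5, 2-3, 6-1, 10-14, 15-4}

Lex-smallest maximum matching: {(0,5), (2,3), (6,1), (10,14), (15,4)}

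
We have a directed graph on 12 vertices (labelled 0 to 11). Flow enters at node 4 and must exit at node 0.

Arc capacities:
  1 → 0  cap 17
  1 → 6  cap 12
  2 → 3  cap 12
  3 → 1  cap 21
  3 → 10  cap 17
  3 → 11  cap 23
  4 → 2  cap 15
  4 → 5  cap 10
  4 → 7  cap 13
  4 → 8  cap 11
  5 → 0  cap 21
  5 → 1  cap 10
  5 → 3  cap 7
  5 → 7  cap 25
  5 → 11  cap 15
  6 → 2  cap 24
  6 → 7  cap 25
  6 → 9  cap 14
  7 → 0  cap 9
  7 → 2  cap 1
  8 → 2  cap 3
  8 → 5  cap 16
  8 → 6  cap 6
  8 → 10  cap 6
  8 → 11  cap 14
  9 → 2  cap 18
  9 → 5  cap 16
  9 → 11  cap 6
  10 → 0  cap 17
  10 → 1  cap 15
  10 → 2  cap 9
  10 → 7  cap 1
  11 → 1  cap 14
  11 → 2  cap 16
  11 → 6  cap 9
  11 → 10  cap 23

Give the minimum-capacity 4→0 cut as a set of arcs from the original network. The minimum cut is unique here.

Min-cut arcs: {(2,3), (4,5), (4,8), (7,0)} (total capacity 42)

augment #1: 4→5→0 push 10
augment #2: 4→7→0 push 9
augment #3: 4→8→5→0 push 11
augment #4: 4→2→3→1→0 push 12
max flow = 42; residual-reachable set from 4 gives S-side
cut edges (S→T): {(2,3), (4,5), (4,8), (7,0)} total cap 42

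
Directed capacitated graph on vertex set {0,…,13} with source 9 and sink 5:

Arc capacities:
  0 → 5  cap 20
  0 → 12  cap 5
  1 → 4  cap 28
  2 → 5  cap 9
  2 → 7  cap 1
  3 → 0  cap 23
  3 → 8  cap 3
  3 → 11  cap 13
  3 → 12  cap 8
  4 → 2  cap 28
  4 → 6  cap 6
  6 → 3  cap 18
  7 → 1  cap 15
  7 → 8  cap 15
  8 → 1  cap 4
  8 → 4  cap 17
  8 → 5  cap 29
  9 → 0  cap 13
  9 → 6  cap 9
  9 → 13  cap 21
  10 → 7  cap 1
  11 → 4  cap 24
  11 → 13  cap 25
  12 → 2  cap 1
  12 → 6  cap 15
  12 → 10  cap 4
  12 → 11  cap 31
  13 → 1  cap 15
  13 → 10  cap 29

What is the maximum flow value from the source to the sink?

augment #1: 9→0→5 bottleneck 13, total now 13
augment #2: 9→6→3→0→5 bottleneck 7, total now 20
augment #3: 9→6→3→8→5 bottleneck 2, total now 22
augment #4: 9→13→1→4→2→5 bottleneck 9, total now 31
augment #5: 9→13→10→7→8→5 bottleneck 1, total now 32
augment #6: 9→13→1→4→2→7→8→5 bottleneck 1, total now 33
augment #7: 9→13→1→4→6→3→8→5 bottleneck 1, total now 34

Maximum flow value: 34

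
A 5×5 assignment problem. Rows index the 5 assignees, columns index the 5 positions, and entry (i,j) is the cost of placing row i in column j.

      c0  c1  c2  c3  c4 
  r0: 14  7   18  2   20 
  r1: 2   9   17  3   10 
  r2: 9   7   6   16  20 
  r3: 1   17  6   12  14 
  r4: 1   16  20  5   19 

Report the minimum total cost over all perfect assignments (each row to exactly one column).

optimal assignment: row0→col3 (cost 2), row1→col4 (cost 10), row2→col1 (cost 7), row3→col2 (cost 6), row4→col0 (cost 1)
total = 2 + 10 + 7 + 6 + 1 = 26

Minimum assignment cost: 26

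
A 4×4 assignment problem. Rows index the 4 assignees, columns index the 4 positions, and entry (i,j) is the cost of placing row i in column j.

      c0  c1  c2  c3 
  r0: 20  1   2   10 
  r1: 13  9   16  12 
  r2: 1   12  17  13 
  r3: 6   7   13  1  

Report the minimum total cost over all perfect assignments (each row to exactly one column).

optimal assignment: row0→col2 (cost 2), row1→col1 (cost 9), row2→col0 (cost 1), row3→col3 (cost 1)
total = 2 + 9 + 1 + 1 = 13

Minimum assignment cost: 13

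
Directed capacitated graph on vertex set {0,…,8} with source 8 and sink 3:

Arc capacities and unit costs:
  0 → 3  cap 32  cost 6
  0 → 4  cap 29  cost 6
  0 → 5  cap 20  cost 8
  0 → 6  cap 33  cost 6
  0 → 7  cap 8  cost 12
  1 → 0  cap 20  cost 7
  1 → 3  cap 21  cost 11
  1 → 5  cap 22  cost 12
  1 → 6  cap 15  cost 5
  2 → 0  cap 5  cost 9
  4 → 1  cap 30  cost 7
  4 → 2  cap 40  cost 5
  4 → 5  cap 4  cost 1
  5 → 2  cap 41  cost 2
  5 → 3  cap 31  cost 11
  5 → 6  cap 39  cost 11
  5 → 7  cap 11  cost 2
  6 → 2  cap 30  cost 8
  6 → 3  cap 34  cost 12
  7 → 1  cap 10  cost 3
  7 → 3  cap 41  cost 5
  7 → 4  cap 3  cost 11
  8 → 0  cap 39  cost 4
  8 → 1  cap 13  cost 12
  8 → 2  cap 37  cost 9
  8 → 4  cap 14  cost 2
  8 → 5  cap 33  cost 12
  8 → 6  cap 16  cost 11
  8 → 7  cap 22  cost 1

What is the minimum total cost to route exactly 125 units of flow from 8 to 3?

shortest-cost path #1: 8→7→3 push 22 @ unit cost 6 (adds 132)
shortest-cost path #2: 8→0→3 push 32 @ unit cost 10 (adds 320)
shortest-cost path #3: 8→4→5→7→3 push 4 @ unit cost 10 (adds 40)
shortest-cost path #4: 8→5→7→3 push 7 @ unit cost 19 (adds 133)
shortest-cost path #5: 8→4→1→3 push 10 @ unit cost 20 (adds 200)
shortest-cost path #6: 8→0→7→3 push 7 @ unit cost 21 (adds 147)
shortest-cost path #7: 8→1→3 push 11 @ unit cost 23 (adds 253)
shortest-cost path #8: 8→5→3 push 26 @ unit cost 23 (adds 598)
shortest-cost path #9: 8→6→3 push 6 @ unit cost 23 (adds 138)
total cost = 1961

Minimum cost for 125 units: 1961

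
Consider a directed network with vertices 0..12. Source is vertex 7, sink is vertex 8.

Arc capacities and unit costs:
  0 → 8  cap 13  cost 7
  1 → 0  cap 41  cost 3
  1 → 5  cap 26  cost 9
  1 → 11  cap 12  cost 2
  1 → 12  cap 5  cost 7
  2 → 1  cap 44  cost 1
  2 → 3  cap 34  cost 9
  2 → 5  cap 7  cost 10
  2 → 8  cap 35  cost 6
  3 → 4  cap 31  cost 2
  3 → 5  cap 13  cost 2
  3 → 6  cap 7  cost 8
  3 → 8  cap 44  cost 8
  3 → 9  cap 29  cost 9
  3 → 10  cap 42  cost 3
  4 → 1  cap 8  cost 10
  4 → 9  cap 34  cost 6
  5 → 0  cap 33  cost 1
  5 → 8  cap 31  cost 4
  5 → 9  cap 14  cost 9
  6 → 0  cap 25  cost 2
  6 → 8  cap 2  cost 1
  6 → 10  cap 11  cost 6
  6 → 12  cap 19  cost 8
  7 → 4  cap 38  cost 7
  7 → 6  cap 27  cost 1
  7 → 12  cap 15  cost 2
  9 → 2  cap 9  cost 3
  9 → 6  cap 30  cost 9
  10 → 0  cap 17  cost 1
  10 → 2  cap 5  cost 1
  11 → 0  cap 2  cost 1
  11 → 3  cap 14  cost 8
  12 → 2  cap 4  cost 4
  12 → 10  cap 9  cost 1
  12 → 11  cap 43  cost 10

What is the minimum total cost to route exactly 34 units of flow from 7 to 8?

Minimum cost for 34 units: 456

shortest-cost path #1: 7→6→8 push 2 @ unit cost 2 (adds 4)
shortest-cost path #2: 7→6→0→8 push 13 @ unit cost 10 (adds 130)
shortest-cost path #3: 7→12→10→2→8 push 5 @ unit cost 10 (adds 50)
shortest-cost path #4: 7→12→2→8 push 4 @ unit cost 12 (adds 48)
shortest-cost path #5: 7→4→9→2→8 push 9 @ unit cost 22 (adds 198)
shortest-cost path #6: 7→12→11→3→5→8 push 1 @ unit cost 26 (adds 26)
total cost = 456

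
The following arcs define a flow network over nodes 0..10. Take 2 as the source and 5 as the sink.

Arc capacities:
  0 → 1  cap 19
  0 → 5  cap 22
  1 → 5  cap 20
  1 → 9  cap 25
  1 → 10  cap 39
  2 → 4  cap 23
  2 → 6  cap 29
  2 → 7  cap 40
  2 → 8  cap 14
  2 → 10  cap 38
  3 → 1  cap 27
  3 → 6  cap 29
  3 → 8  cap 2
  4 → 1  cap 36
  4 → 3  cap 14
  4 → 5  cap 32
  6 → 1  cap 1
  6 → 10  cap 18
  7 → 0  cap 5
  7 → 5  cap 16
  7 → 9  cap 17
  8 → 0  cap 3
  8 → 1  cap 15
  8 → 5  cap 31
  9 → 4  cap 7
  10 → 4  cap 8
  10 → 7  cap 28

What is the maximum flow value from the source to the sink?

Maximum flow value: 74

augment #1: 2→4→5 bottleneck 23, total now 23
augment #2: 2→7→5 bottleneck 16, total now 39
augment #3: 2→8→5 bottleneck 14, total now 53
augment #4: 2→6→1→5 bottleneck 1, total now 54
augment #5: 2→7→0→5 bottleneck 5, total now 59
augment #6: 2→10→4→5 bottleneck 8, total now 67
augment #7: 2→7→9→4→5 bottleneck 1, total now 68
augment #8: 2→7→9→4→1→5 bottleneck 6, total now 74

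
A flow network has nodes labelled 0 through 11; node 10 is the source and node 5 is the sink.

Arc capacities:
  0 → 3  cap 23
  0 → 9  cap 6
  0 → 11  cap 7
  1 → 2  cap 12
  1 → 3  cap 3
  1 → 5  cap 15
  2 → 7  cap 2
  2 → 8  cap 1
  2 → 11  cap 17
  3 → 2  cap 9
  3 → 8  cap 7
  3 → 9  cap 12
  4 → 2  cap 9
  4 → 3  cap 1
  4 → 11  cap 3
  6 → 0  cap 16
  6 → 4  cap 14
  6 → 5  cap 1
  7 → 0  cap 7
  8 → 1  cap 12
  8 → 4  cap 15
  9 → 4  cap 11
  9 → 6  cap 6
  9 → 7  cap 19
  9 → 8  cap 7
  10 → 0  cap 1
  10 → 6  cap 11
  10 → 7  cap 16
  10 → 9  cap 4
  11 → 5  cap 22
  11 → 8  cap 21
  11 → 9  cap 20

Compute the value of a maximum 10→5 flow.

Maximum flow value: 23

augment #1: 10→6→5 bottleneck 1, total now 1
augment #2: 10→0→11→5 bottleneck 1, total now 2
augment #3: 10→6→0→11→5 bottleneck 6, total now 8
augment #4: 10→6→4→11→5 bottleneck 3, total now 11
augment #5: 10→9→8→1→5 bottleneck 4, total now 15
augment #6: 10→6→4→2→11→5 bottleneck 1, total now 16
augment #7: 10→7→0→3→2→11→5 bottleneck 7, total now 23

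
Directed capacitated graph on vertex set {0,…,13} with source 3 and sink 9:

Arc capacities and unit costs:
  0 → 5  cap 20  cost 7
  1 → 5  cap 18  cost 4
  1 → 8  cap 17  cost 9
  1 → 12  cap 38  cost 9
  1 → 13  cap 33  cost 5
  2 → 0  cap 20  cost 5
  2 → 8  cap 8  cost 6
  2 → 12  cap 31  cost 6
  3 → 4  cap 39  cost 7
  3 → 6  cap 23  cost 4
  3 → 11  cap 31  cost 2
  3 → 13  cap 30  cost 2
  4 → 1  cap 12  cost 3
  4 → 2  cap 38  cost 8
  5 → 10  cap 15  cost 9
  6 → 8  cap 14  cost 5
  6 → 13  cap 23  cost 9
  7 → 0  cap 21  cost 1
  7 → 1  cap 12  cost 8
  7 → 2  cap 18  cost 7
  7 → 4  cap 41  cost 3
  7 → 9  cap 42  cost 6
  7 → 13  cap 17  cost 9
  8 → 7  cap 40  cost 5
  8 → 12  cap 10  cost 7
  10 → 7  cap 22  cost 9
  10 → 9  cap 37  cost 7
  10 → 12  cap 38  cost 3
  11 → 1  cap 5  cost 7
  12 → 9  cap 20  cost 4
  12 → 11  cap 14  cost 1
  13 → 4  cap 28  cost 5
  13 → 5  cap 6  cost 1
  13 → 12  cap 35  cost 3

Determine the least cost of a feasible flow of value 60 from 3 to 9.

shortest-cost path #1: 3→13→12→9 push 20 @ unit cost 9 (adds 180)
shortest-cost path #2: 3→13→5→10→9 push 6 @ unit cost 19 (adds 114)
shortest-cost path #3: 3→6→8→7→9 push 14 @ unit cost 20 (adds 280)
shortest-cost path #4: 3→11→1→5→10→9 push 5 @ unit cost 29 (adds 145)
shortest-cost path #5: 3→4→1→5→10→9 push 4 @ unit cost 30 (adds 120)
shortest-cost path #6: 3→4→1→8→7→9 push 8 @ unit cost 30 (adds 240)
shortest-cost path #7: 3→4→2→8→7→9 push 3 @ unit cost 32 (adds 96)
total cost = 1175

Minimum cost for 60 units: 1175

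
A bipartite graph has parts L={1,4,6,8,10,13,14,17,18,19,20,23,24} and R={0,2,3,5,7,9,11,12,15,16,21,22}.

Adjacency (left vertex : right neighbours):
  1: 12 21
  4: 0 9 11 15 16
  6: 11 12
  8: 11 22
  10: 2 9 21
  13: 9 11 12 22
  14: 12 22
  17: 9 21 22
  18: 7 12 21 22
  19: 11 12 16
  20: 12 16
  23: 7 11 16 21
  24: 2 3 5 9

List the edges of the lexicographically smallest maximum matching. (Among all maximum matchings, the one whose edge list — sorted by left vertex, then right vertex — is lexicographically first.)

Lex-smallest maximum matching: {(1,12), (4,0), (6,11), (8,22), (10,2), (13,9), (17,21), (18,7), (19,16), (24,3)}

|M| = 10 (so the lex-smallest maximum matching has 10 edges)
process left vertices in ascending order; for each, take the smallest-labelled available neighbour that still permits 10 edges overall, or leave it unmatched if none does
lex-smallest matching: {1-12, 4-0, 6-11, 8-22, 10-2, 13-9, 17-21, 18-7, 19-16, 24-3}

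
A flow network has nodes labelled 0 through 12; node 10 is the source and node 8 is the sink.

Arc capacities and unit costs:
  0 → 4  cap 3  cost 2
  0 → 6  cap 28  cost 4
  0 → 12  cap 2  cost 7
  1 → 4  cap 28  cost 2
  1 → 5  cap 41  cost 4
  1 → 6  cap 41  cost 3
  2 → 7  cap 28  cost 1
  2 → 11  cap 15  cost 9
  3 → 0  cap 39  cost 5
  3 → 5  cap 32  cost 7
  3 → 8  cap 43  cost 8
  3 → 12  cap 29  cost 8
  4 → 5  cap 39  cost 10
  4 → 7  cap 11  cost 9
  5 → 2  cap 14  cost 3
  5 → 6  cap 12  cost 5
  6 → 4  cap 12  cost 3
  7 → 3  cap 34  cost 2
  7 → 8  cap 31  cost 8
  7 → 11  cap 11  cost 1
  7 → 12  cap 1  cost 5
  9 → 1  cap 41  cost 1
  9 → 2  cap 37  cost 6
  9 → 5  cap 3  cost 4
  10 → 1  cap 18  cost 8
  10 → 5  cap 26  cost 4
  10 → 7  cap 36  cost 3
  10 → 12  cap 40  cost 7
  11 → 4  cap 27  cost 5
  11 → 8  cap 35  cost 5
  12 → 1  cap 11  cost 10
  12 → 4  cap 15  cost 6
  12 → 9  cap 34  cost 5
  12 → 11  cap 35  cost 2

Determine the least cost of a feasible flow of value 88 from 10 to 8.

Minimum cost for 88 units: 1235

shortest-cost path #1: 10→7→11→8 push 11 @ unit cost 9 (adds 99)
shortest-cost path #2: 10→7→8 push 25 @ unit cost 11 (adds 275)
shortest-cost path #3: 10→12→11→8 push 24 @ unit cost 14 (adds 336)
shortest-cost path #4: 10→12→11→7→8 push 6 @ unit cost 16 (adds 96)
shortest-cost path #5: 10→12→11→7→3→8 push 5 @ unit cost 18 (adds 90)
shortest-cost path #6: 10→5→2→7→3→8 push 14 @ unit cost 18 (adds 252)
shortest-cost path #7: 10→1→4→7→3→8 push 3 @ unit cost 29 (adds 87)
total cost = 1235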